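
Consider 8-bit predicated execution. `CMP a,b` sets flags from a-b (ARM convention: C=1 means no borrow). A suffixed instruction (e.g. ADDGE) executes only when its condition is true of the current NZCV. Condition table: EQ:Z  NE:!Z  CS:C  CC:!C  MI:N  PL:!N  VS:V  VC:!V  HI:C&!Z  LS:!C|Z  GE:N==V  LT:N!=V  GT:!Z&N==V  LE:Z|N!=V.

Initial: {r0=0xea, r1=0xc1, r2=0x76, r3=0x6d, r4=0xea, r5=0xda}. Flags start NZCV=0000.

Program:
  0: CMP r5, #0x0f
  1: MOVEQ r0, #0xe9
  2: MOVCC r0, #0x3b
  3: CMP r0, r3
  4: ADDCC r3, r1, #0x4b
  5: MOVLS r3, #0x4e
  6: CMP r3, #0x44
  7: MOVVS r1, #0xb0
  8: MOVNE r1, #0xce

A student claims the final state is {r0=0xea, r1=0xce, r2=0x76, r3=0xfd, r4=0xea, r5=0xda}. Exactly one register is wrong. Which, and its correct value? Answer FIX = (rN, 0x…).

FIX = (r3, 0x6d)

0: ✓ CMP  NZCV=1010
1: · MOVEQ
2: · MOVCC
3: ✓ CMP  NZCV=0011
4: · ADDCC
5: · MOVLS
6: ✓ CMP  NZCV=0010
7: · MOVVS
8: ✓ MOVNE  r1←0xce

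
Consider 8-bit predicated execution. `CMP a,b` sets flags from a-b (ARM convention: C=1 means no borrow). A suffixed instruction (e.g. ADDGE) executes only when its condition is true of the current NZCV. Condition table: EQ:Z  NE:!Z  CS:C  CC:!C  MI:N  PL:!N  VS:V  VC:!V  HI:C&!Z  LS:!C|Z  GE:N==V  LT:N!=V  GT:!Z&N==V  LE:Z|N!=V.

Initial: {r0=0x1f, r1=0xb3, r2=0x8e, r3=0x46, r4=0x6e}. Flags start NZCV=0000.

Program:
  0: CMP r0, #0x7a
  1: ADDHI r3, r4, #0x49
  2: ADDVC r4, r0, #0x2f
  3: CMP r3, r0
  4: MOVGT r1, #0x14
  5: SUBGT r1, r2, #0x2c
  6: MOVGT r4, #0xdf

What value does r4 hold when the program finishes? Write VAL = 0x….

[0] flags=1000 → (cmp)
[1] flags=1000 HI?F → skip
[2] flags=1000 VC?T → r4=0x4e
[3] flags=0010 → (cmp)
[4] flags=0010 GT?T → r1=0x14
[5] flags=0010 GT?T → r1=0x62
[6] flags=0010 GT?T → r4=0xdf

VAL = 0xdf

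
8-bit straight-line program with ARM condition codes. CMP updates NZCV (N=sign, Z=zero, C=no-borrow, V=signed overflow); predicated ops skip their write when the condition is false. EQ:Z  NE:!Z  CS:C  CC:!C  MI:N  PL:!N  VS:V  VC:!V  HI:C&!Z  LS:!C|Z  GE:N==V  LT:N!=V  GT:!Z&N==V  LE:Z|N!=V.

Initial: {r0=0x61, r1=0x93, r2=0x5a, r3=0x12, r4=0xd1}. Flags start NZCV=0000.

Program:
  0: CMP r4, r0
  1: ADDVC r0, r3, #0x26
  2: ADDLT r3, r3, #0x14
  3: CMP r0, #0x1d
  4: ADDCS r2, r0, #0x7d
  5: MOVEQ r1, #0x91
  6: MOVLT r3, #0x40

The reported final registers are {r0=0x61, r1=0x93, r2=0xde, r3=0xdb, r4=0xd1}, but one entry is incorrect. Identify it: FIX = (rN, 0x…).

[0] flags=0011 → (cmp)
[1] flags=0011 VC?F → skip
[2] flags=0011 LT?T → r3=0x26
[3] flags=0010 → (cmp)
[4] flags=0010 CS?T → r2=0xde
[5] flags=0010 EQ?F → skip
[6] flags=0010 LT?F → skip

FIX = (r3, 0x26)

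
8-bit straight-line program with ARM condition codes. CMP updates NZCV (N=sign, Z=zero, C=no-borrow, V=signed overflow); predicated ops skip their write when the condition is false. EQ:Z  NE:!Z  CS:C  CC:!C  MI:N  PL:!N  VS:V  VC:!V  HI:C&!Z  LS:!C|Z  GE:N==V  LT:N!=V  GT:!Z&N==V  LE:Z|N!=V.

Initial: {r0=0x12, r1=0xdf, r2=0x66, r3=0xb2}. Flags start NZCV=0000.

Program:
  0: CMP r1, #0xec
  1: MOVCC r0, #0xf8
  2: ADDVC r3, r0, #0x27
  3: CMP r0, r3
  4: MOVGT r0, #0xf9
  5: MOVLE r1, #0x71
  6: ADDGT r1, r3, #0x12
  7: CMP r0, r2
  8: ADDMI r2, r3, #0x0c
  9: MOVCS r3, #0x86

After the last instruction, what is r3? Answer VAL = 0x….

[0] flags=1000 → (cmp)
[1] flags=1000 CC?T → r0=0xf8
[2] flags=1000 VC?T → r3=0x1f
[3] flags=1010 → (cmp)
[4] flags=1010 GT?F → skip
[5] flags=1010 LE?T → r1=0x71
[6] flags=1010 GT?F → skip
[7] flags=1010 → (cmp)
[8] flags=1010 MI?T → r2=0x2b
[9] flags=1010 CS?T → r3=0x86

VAL = 0x86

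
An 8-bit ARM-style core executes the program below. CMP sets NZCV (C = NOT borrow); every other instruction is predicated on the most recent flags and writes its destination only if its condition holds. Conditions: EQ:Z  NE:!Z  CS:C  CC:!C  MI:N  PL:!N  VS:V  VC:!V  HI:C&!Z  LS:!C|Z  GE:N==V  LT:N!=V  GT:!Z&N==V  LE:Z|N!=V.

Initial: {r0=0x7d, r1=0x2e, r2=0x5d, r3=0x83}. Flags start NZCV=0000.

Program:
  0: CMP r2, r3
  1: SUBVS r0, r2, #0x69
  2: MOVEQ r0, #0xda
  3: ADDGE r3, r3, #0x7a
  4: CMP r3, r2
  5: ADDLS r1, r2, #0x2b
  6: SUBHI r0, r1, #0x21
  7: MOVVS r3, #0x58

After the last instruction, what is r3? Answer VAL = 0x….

[0] flags=1001 → (cmp)
[1] flags=1001 VS?T → r0=0xf4
[2] flags=1001 EQ?F → skip
[3] flags=1001 GE?T → r3=0xfd
[4] flags=1010 → (cmp)
[5] flags=1010 LS?F → skip
[6] flags=1010 HI?T → r0=0x0d
[7] flags=1010 VS?F → skip

VAL = 0xfd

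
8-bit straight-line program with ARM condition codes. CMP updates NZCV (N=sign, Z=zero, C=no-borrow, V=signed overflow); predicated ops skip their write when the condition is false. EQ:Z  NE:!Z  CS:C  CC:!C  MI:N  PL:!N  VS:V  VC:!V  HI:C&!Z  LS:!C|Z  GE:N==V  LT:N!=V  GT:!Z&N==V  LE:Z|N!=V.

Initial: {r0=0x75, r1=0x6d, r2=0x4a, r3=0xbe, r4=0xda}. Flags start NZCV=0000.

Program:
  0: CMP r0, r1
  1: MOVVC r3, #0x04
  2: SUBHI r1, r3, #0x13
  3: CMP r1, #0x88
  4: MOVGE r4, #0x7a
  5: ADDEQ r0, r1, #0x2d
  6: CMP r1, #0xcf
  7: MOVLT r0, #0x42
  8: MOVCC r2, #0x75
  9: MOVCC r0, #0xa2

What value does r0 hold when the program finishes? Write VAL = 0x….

[0] flags=0010 → (cmp)
[1] flags=0010 VC?T → r3=0x04
[2] flags=0010 HI?T → r1=0xf1
[3] flags=0010 → (cmp)
[4] flags=0010 GE?T → r4=0x7a
[5] flags=0010 EQ?F → skip
[6] flags=0010 → (cmp)
[7] flags=0010 LT?F → skip
[8] flags=0010 CC?F → skip
[9] flags=0010 CC?F → skip

VAL = 0x75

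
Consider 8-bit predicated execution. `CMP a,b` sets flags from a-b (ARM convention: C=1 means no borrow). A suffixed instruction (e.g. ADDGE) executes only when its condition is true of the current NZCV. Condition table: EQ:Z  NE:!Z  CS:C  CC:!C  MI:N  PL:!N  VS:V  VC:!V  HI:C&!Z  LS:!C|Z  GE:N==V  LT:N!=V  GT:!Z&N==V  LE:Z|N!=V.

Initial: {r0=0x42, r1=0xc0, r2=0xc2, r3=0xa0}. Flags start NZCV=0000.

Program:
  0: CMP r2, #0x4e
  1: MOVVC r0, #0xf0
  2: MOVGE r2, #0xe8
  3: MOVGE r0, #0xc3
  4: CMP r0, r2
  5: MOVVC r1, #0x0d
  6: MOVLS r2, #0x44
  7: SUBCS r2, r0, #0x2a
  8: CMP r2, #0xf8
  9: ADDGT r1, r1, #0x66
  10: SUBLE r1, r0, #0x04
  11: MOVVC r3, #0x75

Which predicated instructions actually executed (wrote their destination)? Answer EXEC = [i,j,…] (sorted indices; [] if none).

[0] flags=0011 → (cmp)
[1] flags=0011 VC?F → skip
[2] flags=0011 GE?F → skip
[3] flags=0011 GE?F → skip
[4] flags=1001 → (cmp)
[5] flags=1001 VC?F → skip
[6] flags=1001 LS?T → r2=0x44
[7] flags=1001 CS?F → skip
[8] flags=0000 → (cmp)
[9] flags=0000 GT?T → r1=0x26
[10] flags=0000 LE?F → skip
[11] flags=0000 VC?T → r3=0x75

EXEC = [6,9,11]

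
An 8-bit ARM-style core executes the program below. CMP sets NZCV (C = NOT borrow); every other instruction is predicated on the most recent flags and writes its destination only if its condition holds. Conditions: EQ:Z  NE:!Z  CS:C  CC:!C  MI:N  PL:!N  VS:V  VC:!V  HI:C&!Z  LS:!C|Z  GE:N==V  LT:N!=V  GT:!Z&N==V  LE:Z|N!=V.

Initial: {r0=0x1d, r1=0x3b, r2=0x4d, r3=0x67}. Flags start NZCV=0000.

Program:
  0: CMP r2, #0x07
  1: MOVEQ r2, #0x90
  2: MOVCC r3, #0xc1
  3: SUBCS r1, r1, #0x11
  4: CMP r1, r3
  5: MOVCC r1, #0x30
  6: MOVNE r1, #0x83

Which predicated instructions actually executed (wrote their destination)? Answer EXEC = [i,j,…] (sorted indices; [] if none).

[0] flags=0010 → (cmp)
[1] flags=0010 EQ?F → skip
[2] flags=0010 CC?F → skip
[3] flags=0010 CS?T → r1=0x2a
[4] flags=1000 → (cmp)
[5] flags=1000 CC?T → r1=0x30
[6] flags=1000 NE?T → r1=0x83

EXEC = [3,5,6]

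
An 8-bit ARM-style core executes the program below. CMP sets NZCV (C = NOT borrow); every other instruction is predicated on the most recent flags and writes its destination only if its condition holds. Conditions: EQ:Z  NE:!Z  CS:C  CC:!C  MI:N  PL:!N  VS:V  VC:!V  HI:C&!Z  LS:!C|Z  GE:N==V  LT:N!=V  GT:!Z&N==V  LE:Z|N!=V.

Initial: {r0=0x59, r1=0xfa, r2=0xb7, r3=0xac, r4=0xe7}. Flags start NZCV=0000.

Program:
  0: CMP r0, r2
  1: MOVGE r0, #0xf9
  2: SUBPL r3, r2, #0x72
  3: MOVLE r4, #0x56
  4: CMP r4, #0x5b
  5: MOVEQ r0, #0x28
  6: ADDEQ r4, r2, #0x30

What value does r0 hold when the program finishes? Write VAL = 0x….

0: ✓ CMP  NZCV=1001
1: ✓ MOVGE  r0←0xf9
2: · SUBPL
3: · MOVLE
4: ✓ CMP  NZCV=1010
5: · MOVEQ
6: · ADDEQ

VAL = 0xf9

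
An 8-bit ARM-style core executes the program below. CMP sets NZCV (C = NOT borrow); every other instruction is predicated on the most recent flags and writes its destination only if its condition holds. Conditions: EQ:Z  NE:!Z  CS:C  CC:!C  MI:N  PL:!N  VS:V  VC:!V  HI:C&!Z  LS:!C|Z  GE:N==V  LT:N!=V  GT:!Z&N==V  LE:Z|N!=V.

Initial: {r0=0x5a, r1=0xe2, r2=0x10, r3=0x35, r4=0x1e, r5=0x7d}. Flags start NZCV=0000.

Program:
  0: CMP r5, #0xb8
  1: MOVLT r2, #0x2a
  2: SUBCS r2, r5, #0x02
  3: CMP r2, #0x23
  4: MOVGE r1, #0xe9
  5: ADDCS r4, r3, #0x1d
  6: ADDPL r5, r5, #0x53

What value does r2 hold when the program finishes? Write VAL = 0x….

VAL = 0x10

[0] flags=1001 → (cmp)
[1] flags=1001 LT?F → skip
[2] flags=1001 CS?F → skip
[3] flags=1000 → (cmp)
[4] flags=1000 GE?F → skip
[5] flags=1000 CS?F → skip
[6] flags=1000 PL?F → skip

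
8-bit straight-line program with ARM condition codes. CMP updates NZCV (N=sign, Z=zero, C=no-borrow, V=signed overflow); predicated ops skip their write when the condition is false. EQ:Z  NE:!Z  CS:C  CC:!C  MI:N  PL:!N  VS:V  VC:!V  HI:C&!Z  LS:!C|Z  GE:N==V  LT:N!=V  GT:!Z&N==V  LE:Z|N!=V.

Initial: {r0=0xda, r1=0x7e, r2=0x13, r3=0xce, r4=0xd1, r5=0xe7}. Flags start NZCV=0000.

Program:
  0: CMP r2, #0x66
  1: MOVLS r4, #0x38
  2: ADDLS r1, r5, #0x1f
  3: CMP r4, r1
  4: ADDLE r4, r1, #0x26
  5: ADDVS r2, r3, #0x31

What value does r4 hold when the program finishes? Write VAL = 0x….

[0] flags=1000 → (cmp)
[1] flags=1000 LS?T → r4=0x38
[2] flags=1000 LS?T → r1=0x06
[3] flags=0010 → (cmp)
[4] flags=0010 LE?F → skip
[5] flags=0010 VS?F → skip

VAL = 0x38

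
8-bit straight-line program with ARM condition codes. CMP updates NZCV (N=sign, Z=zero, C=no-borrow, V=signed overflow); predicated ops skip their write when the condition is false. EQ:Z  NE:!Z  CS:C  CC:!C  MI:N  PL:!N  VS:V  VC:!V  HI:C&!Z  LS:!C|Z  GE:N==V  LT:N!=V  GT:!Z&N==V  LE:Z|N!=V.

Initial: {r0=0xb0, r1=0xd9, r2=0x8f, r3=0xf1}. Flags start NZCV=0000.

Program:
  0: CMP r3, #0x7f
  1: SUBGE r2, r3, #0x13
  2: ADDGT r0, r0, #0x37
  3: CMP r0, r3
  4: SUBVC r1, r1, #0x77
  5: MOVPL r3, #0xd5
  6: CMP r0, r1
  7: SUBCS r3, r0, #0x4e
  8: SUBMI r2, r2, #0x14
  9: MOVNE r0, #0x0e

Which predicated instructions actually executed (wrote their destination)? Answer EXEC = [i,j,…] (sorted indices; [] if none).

EXEC = [4,7,9]

[0] flags=0011 → (cmp)
[1] flags=0011 GE?F → skip
[2] flags=0011 GT?F → skip
[3] flags=1000 → (cmp)
[4] flags=1000 VC?T → r1=0x62
[5] flags=1000 PL?F → skip
[6] flags=0011 → (cmp)
[7] flags=0011 CS?T → r3=0x62
[8] flags=0011 MI?F → skip
[9] flags=0011 NE?T → r0=0x0e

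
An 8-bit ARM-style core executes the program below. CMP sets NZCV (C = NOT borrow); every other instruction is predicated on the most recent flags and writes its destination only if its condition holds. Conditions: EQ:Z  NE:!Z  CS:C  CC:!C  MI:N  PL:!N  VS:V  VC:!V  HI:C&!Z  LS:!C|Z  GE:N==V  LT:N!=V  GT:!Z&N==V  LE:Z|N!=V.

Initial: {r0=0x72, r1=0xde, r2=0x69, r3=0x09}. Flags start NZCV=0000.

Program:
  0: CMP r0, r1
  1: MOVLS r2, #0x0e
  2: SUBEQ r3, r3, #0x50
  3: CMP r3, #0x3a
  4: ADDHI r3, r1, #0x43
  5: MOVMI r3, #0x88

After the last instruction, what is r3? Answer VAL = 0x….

VAL = 0x88

[0] flags=1001 → (cmp)
[1] flags=1001 LS?T → r2=0x0e
[2] flags=1001 EQ?F → skip
[3] flags=1000 → (cmp)
[4] flags=1000 HI?F → skip
[5] flags=1000 MI?T → r3=0x88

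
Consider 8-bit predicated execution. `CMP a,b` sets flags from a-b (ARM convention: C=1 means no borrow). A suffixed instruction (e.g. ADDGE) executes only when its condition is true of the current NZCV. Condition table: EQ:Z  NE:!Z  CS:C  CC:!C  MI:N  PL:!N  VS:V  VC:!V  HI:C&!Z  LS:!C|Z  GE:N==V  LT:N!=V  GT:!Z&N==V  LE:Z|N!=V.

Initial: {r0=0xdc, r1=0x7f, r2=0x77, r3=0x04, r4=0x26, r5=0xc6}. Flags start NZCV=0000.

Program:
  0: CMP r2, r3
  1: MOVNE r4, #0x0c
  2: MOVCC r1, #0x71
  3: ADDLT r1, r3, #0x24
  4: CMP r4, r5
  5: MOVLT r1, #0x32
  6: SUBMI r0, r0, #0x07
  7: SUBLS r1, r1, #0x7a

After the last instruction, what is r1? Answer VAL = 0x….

VAL = 0x05

0: ✓ CMP  NZCV=0010
1: ✓ MOVNE  r4←0x0c
2: · MOVCC
3: · ADDLT
4: ✓ CMP  NZCV=0000
5: · MOVLT
6: · SUBMI
7: ✓ SUBLS  r1←0x05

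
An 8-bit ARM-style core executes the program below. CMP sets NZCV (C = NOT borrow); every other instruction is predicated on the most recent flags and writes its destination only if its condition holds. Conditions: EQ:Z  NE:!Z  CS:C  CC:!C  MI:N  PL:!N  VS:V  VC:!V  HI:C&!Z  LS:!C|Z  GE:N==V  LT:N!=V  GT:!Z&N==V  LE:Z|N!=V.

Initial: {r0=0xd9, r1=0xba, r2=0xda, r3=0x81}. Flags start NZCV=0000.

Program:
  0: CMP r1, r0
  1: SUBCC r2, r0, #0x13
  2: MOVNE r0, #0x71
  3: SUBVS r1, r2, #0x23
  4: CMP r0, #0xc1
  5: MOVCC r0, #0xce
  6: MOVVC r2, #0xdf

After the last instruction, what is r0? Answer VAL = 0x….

VAL = 0xce

0: ✓ CMP  NZCV=1000
1: ✓ SUBCC  r2←0xc6
2: ✓ MOVNE  r0←0x71
3: · SUBVS
4: ✓ CMP  NZCV=1001
5: ✓ MOVCC  r0←0xce
6: · MOVVC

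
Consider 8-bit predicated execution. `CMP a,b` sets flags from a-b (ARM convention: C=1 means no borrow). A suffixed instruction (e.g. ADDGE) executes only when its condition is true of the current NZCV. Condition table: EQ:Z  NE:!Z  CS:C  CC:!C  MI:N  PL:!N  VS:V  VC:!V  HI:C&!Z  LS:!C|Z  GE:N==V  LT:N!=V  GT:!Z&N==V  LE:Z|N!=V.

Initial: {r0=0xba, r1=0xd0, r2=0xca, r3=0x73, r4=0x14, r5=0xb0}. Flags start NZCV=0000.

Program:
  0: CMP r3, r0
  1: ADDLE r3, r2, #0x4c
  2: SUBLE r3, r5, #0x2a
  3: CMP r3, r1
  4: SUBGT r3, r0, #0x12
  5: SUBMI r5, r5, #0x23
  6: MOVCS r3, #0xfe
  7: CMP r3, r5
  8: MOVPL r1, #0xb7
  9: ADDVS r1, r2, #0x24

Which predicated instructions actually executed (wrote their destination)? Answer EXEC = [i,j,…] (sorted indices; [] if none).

[0] flags=1001 → (cmp)
[1] flags=1001 LE?F → skip
[2] flags=1001 LE?F → skip
[3] flags=1001 → (cmp)
[4] flags=1001 GT?T → r3=0xa8
[5] flags=1001 MI?T → r5=0x8d
[6] flags=1001 CS?F → skip
[7] flags=0010 → (cmp)
[8] flags=0010 PL?T → r1=0xb7
[9] flags=0010 VS?F → skip

EXEC = [4,5,8]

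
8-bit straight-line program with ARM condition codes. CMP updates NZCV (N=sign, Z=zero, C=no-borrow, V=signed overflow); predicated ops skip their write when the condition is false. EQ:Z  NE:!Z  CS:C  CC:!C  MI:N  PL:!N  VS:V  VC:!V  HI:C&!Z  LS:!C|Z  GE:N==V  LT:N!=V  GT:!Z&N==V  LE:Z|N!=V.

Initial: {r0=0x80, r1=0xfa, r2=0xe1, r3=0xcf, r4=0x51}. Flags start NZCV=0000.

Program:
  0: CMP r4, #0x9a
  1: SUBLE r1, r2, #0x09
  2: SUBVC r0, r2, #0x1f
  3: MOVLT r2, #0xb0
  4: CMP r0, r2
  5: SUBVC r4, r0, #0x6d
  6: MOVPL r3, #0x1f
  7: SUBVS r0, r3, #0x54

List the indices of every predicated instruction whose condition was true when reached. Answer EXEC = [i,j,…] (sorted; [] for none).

EXEC = [5]

0: ✓ CMP  NZCV=1001
1: · SUBLE
2: · SUBVC
3: · MOVLT
4: ✓ CMP  NZCV=1000
5: ✓ SUBVC  r4←0x13
6: · MOVPL
7: · SUBVS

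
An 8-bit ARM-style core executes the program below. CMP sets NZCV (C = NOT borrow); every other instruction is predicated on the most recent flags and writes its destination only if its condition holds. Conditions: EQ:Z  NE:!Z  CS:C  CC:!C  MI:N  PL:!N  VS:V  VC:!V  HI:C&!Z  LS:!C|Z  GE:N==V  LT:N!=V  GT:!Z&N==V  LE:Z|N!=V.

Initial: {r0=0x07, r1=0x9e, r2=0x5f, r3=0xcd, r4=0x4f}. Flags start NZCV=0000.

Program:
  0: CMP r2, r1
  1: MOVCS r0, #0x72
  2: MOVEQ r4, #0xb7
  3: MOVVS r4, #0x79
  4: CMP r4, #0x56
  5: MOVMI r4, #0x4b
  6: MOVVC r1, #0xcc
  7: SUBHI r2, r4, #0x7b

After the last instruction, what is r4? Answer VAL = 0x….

VAL = 0x79

0: ✓ CMP  NZCV=1001
1: · MOVCS
2: · MOVEQ
3: ✓ MOVVS  r4←0x79
4: ✓ CMP  NZCV=0010
5: · MOVMI
6: ✓ MOVVC  r1←0xcc
7: ✓ SUBHI  r2←0xfe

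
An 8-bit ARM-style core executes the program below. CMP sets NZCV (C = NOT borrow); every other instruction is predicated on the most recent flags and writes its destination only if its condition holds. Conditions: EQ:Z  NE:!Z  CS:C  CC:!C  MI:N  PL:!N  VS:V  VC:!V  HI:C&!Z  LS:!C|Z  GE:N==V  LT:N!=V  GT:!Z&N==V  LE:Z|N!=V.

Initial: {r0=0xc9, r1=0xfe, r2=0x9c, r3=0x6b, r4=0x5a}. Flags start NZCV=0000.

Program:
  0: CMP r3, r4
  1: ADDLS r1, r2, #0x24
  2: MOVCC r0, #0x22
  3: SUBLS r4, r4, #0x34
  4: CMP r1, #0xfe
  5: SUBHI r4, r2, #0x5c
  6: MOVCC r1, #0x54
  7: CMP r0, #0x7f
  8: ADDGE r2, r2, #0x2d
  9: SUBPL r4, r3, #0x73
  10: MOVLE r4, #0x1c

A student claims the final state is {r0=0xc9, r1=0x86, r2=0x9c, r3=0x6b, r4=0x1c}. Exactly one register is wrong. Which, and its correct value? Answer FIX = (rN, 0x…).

0: ✓ CMP  NZCV=0010
1: · ADDLS
2: · MOVCC
3: · SUBLS
4: ✓ CMP  NZCV=0110
5: · SUBHI
6: · MOVCC
7: ✓ CMP  NZCV=0011
8: · ADDGE
9: ✓ SUBPL  r4←0xf8
10: ✓ MOVLE  r4←0x1c

FIX = (r1, 0xfe)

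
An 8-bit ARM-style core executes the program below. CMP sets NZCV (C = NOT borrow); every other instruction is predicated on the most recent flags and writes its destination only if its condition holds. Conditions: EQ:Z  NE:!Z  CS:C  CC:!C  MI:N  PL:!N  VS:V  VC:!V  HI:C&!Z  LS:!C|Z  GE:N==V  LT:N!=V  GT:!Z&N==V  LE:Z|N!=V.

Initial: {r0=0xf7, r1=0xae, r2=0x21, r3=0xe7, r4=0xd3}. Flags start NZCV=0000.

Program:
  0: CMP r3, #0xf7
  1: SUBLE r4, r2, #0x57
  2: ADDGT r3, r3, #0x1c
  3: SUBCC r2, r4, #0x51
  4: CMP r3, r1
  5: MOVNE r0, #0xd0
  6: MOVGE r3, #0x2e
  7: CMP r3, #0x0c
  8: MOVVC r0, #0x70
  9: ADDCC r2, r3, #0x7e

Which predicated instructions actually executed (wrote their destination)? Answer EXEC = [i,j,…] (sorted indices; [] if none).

[0] flags=1000 → (cmp)
[1] flags=1000 LE?T → r4=0xca
[2] flags=1000 GT?F → skip
[3] flags=1000 CC?T → r2=0x79
[4] flags=0010 → (cmp)
[5] flags=0010 NE?T → r0=0xd0
[6] flags=0010 GE?T → r3=0x2e
[7] flags=0010 → (cmp)
[8] flags=0010 VC?T → r0=0x70
[9] flags=0010 CC?F → skip

EXEC = [1,3,5,6,8]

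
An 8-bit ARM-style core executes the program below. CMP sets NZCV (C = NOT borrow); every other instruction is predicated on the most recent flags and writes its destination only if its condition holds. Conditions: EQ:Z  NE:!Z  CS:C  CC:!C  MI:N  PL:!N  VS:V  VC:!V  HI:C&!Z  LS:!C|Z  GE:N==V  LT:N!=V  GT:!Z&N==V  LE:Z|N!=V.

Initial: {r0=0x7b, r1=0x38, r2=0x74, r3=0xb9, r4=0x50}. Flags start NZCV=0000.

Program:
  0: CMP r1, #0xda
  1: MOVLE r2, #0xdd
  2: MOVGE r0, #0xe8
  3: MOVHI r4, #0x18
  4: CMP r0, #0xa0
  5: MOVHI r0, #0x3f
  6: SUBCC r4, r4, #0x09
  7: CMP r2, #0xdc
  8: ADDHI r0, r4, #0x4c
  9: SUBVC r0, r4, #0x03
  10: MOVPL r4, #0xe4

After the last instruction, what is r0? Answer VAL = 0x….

0: ✓ CMP  NZCV=0000
1: · MOVLE
2: ✓ MOVGE  r0←0xe8
3: · MOVHI
4: ✓ CMP  NZCV=0010
5: ✓ MOVHI  r0←0x3f
6: · SUBCC
7: ✓ CMP  NZCV=1001
8: · ADDHI
9: · SUBVC
10: · MOVPL

VAL = 0x3f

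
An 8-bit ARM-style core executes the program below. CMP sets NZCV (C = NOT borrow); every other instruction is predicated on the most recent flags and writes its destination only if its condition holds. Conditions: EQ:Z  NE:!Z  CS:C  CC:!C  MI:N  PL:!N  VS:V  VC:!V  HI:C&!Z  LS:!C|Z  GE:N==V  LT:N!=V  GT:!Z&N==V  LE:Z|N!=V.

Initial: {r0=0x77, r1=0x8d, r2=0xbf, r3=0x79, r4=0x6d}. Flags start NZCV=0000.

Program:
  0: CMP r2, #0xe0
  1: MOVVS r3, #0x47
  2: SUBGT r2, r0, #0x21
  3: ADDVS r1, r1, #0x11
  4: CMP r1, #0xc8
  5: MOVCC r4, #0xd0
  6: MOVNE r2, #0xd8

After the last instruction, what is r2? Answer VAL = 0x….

VAL = 0xd8

0: ✓ CMP  NZCV=1000
1: · MOVVS
2: · SUBGT
3: · ADDVS
4: ✓ CMP  NZCV=1000
5: ✓ MOVCC  r4←0xd0
6: ✓ MOVNE  r2←0xd8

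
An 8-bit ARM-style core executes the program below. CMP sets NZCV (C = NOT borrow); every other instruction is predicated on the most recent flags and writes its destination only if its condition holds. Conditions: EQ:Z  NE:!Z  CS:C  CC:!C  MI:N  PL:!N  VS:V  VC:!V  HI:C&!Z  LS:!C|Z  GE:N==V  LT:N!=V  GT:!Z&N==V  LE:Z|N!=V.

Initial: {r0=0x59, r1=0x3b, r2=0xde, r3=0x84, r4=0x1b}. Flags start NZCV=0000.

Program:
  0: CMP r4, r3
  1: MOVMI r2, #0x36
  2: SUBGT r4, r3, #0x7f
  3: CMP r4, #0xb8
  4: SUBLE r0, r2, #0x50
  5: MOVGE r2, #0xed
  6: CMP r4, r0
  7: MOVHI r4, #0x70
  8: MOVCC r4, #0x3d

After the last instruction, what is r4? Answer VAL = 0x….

0: ✓ CMP  NZCV=1001
1: ✓ MOVMI  r2←0x36
2: ✓ SUBGT  r4←0x05
3: ✓ CMP  NZCV=0000
4: · SUBLE
5: ✓ MOVGE  r2←0xed
6: ✓ CMP  NZCV=1000
7: · MOVHI
8: ✓ MOVCC  r4←0x3d

VAL = 0x3d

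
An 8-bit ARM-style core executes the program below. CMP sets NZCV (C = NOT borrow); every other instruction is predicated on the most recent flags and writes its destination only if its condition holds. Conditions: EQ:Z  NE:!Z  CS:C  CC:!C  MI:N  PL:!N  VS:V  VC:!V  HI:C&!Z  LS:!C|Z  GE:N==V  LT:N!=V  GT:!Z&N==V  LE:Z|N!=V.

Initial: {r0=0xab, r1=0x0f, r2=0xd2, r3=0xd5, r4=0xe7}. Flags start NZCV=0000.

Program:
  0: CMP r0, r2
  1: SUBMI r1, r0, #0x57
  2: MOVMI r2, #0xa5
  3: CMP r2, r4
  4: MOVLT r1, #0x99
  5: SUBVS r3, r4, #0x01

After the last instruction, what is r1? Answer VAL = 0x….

VAL = 0x99

[0] flags=1000 → (cmp)
[1] flags=1000 MI?T → r1=0x54
[2] flags=1000 MI?T → r2=0xa5
[3] flags=1000 → (cmp)
[4] flags=1000 LT?T → r1=0x99
[5] flags=1000 VS?F → skip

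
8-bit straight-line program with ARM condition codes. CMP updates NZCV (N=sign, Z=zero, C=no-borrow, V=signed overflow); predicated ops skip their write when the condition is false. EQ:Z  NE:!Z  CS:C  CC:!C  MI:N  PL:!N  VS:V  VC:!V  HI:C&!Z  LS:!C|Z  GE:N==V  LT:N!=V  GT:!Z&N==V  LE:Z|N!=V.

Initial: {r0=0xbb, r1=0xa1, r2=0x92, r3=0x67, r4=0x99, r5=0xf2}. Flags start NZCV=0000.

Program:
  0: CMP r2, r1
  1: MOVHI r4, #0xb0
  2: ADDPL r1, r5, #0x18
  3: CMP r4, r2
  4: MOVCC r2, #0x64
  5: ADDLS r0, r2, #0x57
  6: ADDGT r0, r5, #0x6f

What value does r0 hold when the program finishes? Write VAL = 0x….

[0] flags=1000 → (cmp)
[1] flags=1000 HI?F → skip
[2] flags=1000 PL?F → skip
[3] flags=0010 → (cmp)
[4] flags=0010 CC?F → skip
[5] flags=0010 LS?F → skip
[6] flags=0010 GT?T → r0=0x61

VAL = 0x61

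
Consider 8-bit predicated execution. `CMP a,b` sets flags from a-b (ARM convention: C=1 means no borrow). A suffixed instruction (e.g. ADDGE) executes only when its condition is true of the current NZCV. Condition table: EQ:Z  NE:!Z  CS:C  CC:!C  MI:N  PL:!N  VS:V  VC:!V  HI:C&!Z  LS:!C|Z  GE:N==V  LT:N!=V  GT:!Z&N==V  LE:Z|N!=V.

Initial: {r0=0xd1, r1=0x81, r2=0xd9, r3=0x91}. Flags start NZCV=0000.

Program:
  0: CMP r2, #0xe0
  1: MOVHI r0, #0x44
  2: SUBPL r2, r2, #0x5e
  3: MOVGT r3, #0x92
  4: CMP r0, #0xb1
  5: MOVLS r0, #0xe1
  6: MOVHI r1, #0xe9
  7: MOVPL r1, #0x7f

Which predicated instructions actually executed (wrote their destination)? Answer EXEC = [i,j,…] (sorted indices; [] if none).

EXEC = [6,7]

[0] flags=1000 → (cmp)
[1] flags=1000 HI?F → skip
[2] flags=1000 PL?F → skip
[3] flags=1000 GT?F → skip
[4] flags=0010 → (cmp)
[5] flags=0010 LS?F → skip
[6] flags=0010 HI?T → r1=0xe9
[7] flags=0010 PL?T → r1=0x7f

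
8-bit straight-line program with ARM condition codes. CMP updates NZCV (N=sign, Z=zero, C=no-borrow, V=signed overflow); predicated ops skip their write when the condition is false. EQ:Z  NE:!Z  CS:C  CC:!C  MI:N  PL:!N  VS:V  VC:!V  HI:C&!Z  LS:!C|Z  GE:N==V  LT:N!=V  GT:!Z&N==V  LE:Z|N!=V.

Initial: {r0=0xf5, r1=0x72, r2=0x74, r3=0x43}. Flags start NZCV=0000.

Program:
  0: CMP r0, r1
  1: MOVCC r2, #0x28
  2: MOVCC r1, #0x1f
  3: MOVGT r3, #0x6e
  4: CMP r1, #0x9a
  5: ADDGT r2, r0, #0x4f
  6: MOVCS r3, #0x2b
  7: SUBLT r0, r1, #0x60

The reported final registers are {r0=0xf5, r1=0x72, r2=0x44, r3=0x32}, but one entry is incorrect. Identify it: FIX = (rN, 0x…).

[0] flags=1010 → (cmp)
[1] flags=1010 CC?F → skip
[2] flags=1010 CC?F → skip
[3] flags=1010 GT?F → skip
[4] flags=1001 → (cmp)
[5] flags=1001 GT?T → r2=0x44
[6] flags=1001 CS?F → skip
[7] flags=1001 LT?F → skip

FIX = (r3, 0x43)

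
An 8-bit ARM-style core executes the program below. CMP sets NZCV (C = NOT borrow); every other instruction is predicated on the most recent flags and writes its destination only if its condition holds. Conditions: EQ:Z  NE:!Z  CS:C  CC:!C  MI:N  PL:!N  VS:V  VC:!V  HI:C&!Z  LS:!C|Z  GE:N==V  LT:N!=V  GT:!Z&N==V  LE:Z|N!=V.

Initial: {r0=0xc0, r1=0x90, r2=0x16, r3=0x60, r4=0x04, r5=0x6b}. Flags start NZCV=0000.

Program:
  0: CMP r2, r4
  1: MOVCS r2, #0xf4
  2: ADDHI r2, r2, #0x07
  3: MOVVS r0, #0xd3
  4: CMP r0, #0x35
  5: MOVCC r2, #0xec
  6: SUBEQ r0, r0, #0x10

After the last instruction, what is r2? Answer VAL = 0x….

[0] flags=0010 → (cmp)
[1] flags=0010 CS?T → r2=0xf4
[2] flags=0010 HI?T → r2=0xfb
[3] flags=0010 VS?F → skip
[4] flags=1010 → (cmp)
[5] flags=1010 CC?F → skip
[6] flags=1010 EQ?F → skip

VAL = 0xfb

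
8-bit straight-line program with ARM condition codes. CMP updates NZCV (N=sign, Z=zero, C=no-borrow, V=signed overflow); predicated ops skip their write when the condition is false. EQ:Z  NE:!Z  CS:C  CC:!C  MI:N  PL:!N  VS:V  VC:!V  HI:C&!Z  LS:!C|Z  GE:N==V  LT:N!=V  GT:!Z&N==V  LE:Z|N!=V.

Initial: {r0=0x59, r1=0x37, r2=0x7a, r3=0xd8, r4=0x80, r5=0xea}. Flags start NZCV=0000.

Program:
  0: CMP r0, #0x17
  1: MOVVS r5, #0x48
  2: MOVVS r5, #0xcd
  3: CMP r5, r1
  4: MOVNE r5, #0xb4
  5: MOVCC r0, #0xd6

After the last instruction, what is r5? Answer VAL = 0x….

[0] flags=0010 → (cmp)
[1] flags=0010 VS?F → skip
[2] flags=0010 VS?F → skip
[3] flags=1010 → (cmp)
[4] flags=1010 NE?T → r5=0xb4
[5] flags=1010 CC?F → skip

VAL = 0xb4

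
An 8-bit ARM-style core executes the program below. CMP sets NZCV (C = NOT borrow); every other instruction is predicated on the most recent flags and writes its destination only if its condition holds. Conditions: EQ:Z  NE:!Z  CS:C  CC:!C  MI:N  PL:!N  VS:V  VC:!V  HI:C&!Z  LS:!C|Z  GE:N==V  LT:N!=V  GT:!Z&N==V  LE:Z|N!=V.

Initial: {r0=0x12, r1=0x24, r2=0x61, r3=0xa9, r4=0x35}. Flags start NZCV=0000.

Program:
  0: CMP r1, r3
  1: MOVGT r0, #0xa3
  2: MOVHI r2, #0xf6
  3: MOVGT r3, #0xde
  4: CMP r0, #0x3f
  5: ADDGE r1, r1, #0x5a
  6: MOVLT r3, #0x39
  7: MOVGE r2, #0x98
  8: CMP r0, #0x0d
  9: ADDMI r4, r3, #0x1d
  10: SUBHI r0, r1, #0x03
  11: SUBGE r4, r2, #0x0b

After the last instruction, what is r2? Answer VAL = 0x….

0: ✓ CMP  NZCV=0000
1: ✓ MOVGT  r0←0xa3
2: · MOVHI
3: ✓ MOVGT  r3←0xde
4: ✓ CMP  NZCV=0011
5: · ADDGE
6: ✓ MOVLT  r3←0x39
7: · MOVGE
8: ✓ CMP  NZCV=1010
9: ✓ ADDMI  r4←0x56
10: ✓ SUBHI  r0←0x21
11: · SUBGE

VAL = 0x61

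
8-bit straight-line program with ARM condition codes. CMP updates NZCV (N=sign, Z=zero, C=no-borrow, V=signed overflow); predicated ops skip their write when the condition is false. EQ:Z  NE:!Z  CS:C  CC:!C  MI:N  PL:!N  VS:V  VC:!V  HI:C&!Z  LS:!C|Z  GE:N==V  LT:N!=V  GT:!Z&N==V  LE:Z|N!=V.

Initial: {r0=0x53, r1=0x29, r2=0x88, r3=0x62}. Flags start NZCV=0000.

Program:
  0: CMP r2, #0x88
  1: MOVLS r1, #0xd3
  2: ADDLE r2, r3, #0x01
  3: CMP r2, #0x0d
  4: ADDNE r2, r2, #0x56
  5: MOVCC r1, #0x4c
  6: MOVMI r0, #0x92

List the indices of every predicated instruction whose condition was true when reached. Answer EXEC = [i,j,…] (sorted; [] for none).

EXEC = [1,2,4]

[0] flags=0110 → (cmp)
[1] flags=0110 LS?T → r1=0xd3
[2] flags=0110 LE?T → r2=0x63
[3] flags=0010 → (cmp)
[4] flags=0010 NE?T → r2=0xb9
[5] flags=0010 CC?F → skip
[6] flags=0010 MI?F → skip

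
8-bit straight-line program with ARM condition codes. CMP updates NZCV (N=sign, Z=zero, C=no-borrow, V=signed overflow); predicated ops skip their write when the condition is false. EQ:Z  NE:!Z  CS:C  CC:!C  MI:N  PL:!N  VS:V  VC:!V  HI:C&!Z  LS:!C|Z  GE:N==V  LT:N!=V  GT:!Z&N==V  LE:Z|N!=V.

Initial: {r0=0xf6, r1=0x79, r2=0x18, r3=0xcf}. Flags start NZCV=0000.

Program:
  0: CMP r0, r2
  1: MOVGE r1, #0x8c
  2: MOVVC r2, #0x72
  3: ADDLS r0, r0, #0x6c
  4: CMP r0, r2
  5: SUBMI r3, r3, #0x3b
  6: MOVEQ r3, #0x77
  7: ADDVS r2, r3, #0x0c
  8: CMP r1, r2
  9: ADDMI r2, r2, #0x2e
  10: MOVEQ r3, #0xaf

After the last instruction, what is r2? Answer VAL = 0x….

0: ✓ CMP  NZCV=1010
1: · MOVGE
2: ✓ MOVVC  r2←0x72
3: · ADDLS
4: ✓ CMP  NZCV=1010
5: ✓ SUBMI  r3←0x94
6: · MOVEQ
7: · ADDVS
8: ✓ CMP  NZCV=0010
9: · ADDMI
10: · MOVEQ

VAL = 0x72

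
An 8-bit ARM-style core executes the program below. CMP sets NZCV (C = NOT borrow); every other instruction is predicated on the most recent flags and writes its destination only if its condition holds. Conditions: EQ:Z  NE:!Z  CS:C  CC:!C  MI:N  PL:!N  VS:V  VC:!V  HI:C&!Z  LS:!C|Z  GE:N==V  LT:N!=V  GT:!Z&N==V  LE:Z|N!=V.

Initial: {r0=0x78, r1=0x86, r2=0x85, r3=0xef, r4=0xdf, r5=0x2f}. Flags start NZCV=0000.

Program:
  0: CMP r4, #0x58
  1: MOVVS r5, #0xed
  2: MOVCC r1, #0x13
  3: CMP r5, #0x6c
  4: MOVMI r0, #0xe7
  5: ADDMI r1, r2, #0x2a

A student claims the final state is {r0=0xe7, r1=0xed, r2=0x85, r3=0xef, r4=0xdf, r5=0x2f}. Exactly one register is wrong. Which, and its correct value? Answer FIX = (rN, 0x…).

FIX = (r1, 0xaf)

[0] flags=1010 → (cmp)
[1] flags=1010 VS?F → skip
[2] flags=1010 CC?F → skip
[3] flags=1000 → (cmp)
[4] flags=1000 MI?T → r0=0xe7
[5] flags=1000 MI?T → r1=0xaf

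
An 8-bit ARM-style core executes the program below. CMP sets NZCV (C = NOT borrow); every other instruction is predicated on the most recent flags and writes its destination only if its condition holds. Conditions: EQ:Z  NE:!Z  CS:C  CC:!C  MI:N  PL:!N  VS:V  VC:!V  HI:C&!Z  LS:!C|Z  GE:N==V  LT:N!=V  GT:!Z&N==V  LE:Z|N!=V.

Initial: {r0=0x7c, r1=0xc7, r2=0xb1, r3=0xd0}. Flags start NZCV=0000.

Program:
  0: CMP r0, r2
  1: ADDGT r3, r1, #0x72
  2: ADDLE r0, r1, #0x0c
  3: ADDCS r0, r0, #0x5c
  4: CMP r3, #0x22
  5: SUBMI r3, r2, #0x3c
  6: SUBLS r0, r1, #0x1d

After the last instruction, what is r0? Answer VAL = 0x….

VAL = 0x7c

0: ✓ CMP  NZCV=1001
1: ✓ ADDGT  r3←0x39
2: · ADDLE
3: · ADDCS
4: ✓ CMP  NZCV=0010
5: · SUBMI
6: · SUBLS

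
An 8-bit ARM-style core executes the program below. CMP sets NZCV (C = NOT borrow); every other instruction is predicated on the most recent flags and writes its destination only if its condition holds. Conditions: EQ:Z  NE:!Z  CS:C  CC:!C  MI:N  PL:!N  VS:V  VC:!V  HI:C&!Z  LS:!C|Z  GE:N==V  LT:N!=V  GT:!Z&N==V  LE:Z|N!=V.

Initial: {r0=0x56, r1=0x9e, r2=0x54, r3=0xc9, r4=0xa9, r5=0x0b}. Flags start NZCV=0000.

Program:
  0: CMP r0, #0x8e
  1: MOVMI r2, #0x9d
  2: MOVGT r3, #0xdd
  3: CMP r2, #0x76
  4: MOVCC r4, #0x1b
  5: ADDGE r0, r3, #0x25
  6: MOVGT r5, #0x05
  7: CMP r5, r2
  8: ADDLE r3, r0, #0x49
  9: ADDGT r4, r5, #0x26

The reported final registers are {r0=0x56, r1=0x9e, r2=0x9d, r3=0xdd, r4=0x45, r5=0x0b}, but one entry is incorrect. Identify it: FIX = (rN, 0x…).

0: ✓ CMP  NZCV=1001
1: ✓ MOVMI  r2←0x9d
2: ✓ MOVGT  r3←0xdd
3: ✓ CMP  NZCV=0011
4: · MOVCC
5: · ADDGE
6: · MOVGT
7: ✓ CMP  NZCV=0000
8: · ADDLE
9: ✓ ADDGT  r4←0x31

FIX = (r4, 0x31)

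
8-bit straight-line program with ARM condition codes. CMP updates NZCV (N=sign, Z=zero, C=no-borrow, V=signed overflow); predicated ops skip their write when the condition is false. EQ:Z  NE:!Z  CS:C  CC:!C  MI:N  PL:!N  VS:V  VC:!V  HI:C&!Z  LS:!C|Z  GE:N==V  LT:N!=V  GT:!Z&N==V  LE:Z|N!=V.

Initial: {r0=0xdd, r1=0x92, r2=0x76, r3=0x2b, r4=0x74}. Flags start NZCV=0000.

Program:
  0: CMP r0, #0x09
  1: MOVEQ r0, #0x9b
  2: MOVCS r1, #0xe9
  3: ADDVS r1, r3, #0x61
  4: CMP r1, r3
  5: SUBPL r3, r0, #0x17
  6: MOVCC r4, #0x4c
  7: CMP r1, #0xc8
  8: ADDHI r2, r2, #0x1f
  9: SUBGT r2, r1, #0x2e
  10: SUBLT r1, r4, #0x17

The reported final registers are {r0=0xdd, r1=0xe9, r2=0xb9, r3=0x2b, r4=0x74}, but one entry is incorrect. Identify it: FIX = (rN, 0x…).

FIX = (r2, 0xbb)

0: ✓ CMP  NZCV=1010
1: · MOVEQ
2: ✓ MOVCS  r1←0xe9
3: · ADDVS
4: ✓ CMP  NZCV=1010
5: · SUBPL
6: · MOVCC
7: ✓ CMP  NZCV=0010
8: ✓ ADDHI  r2←0x95
9: ✓ SUBGT  r2←0xbb
10: · SUBLT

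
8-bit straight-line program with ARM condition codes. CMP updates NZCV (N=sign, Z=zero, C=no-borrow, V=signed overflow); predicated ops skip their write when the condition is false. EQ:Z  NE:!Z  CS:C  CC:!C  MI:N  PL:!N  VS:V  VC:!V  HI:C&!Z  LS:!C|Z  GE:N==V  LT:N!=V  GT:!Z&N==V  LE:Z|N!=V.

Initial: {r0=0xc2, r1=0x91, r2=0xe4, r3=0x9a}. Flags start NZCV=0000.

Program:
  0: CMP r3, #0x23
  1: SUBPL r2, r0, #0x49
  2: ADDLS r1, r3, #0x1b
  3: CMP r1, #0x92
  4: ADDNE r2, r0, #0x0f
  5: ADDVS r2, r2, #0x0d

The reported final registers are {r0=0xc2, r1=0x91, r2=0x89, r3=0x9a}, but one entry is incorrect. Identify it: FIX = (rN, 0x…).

0: ✓ CMP  NZCV=0011
1: ✓ SUBPL  r2←0x79
2: · ADDLS
3: ✓ CMP  NZCV=1000
4: ✓ ADDNE  r2←0xd1
5: · ADDVS

FIX = (r2, 0xd1)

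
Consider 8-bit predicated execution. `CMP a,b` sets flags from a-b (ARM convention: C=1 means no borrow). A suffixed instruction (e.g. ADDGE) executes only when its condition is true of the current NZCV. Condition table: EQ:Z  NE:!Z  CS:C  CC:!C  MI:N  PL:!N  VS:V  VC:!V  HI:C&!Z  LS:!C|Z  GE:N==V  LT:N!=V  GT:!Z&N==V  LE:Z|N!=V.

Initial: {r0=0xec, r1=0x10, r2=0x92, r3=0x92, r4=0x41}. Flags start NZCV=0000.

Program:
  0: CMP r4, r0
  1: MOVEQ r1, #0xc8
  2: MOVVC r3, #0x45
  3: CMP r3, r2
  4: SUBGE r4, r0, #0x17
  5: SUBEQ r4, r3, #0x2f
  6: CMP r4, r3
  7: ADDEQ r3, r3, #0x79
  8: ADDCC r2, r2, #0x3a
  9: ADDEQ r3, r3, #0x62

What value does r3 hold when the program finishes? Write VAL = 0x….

VAL = 0x45

0: ✓ CMP  NZCV=0000
1: · MOVEQ
2: ✓ MOVVC  r3←0x45
3: ✓ CMP  NZCV=1001
4: ✓ SUBGE  r4←0xd5
5: · SUBEQ
6: ✓ CMP  NZCV=1010
7: · ADDEQ
8: · ADDCC
9: · ADDEQ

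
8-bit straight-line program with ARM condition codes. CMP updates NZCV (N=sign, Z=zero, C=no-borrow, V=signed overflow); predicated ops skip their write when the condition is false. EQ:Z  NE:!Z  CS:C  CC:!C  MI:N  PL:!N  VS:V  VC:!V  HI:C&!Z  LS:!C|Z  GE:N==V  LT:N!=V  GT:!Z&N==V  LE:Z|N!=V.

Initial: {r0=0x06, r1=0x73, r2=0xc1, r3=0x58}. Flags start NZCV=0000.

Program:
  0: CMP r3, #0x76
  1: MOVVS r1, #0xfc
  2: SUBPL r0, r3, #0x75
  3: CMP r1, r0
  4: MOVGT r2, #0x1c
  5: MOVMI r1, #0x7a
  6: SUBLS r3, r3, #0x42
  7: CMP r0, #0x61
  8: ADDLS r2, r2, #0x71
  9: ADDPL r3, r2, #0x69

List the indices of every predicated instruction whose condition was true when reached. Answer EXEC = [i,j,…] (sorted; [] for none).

EXEC = [4,8]

[0] flags=1000 → (cmp)
[1] flags=1000 VS?F → skip
[2] flags=1000 PL?F → skip
[3] flags=0010 → (cmp)
[4] flags=0010 GT?T → r2=0x1c
[5] flags=0010 MI?F → skip
[6] flags=0010 LS?F → skip
[7] flags=1000 → (cmp)
[8] flags=1000 LS?T → r2=0x8d
[9] flags=1000 PL?F → skip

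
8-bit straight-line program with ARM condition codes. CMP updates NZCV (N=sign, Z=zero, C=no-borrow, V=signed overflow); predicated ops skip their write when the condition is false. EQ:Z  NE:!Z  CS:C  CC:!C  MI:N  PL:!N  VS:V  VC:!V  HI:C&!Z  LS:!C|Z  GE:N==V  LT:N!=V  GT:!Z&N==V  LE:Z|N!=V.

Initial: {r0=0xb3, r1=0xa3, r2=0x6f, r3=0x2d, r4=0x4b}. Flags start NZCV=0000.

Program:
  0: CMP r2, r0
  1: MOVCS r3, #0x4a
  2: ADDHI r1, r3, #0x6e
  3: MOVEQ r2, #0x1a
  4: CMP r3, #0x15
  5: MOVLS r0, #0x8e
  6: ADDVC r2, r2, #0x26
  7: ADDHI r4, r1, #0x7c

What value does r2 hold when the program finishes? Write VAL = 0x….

VAL = 0x95

0: ✓ CMP  NZCV=1001
1: · MOVCS
2: · ADDHI
3: · MOVEQ
4: ✓ CMP  NZCV=0010
5: · MOVLS
6: ✓ ADDVC  r2←0x95
7: ✓ ADDHI  r4←0x1f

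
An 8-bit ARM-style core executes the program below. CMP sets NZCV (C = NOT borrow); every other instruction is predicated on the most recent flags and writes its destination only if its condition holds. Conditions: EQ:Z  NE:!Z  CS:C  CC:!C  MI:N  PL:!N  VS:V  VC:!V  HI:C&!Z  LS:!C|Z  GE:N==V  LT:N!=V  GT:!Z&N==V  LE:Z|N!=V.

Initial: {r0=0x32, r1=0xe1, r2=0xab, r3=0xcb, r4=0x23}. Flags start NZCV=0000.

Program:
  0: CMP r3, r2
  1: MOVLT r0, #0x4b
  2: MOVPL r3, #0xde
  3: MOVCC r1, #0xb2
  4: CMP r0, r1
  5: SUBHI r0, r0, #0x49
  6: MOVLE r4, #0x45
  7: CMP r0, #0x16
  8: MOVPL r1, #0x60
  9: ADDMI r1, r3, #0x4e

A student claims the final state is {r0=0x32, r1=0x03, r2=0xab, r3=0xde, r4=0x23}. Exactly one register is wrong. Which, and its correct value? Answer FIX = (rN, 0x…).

FIX = (r1, 0x60)

0: ✓ CMP  NZCV=0010
1: · MOVLT
2: ✓ MOVPL  r3←0xde
3: · MOVCC
4: ✓ CMP  NZCV=0000
5: · SUBHI
6: · MOVLE
7: ✓ CMP  NZCV=0010
8: ✓ MOVPL  r1←0x60
9: · ADDMI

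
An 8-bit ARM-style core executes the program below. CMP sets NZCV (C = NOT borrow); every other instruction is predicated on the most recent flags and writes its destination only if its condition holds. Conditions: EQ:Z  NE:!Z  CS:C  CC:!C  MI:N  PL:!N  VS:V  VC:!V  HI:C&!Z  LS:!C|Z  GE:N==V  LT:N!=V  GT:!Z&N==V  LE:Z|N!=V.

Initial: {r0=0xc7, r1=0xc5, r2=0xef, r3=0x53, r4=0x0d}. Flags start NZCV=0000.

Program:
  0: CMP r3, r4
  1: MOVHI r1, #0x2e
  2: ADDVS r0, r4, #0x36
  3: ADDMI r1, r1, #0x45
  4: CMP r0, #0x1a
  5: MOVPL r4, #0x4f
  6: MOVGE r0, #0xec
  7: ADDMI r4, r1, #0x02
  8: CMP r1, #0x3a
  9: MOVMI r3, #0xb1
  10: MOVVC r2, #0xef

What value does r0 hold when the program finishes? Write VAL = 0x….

[0] flags=0010 → (cmp)
[1] flags=0010 HI?T → r1=0x2e
[2] flags=0010 VS?F → skip
[3] flags=0010 MI?F → skip
[4] flags=1010 → (cmp)
[5] flags=1010 PL?F → skip
[6] flags=1010 GE?F → skip
[7] flags=1010 MI?T → r4=0x30
[8] flags=1000 → (cmp)
[9] flags=1000 MI?T → r3=0xb1
[10] flags=1000 VC?T → r2=0xef

VAL = 0xc7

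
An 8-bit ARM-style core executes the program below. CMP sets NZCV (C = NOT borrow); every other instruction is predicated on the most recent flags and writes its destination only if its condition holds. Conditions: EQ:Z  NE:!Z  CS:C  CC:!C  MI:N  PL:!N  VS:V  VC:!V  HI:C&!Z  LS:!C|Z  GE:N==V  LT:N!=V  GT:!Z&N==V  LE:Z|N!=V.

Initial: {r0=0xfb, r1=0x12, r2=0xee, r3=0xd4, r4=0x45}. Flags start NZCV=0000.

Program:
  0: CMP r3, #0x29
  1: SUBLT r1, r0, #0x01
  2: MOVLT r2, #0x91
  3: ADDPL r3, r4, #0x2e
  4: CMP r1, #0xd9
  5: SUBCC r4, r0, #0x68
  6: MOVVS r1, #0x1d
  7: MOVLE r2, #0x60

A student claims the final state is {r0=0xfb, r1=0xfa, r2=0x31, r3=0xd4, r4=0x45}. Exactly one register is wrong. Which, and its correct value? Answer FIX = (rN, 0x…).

0: ✓ CMP  NZCV=1010
1: ✓ SUBLT  r1←0xfa
2: ✓ MOVLT  r2←0x91
3: · ADDPL
4: ✓ CMP  NZCV=0010
5: · SUBCC
6: · MOVVS
7: · MOVLE

FIX = (r2, 0x91)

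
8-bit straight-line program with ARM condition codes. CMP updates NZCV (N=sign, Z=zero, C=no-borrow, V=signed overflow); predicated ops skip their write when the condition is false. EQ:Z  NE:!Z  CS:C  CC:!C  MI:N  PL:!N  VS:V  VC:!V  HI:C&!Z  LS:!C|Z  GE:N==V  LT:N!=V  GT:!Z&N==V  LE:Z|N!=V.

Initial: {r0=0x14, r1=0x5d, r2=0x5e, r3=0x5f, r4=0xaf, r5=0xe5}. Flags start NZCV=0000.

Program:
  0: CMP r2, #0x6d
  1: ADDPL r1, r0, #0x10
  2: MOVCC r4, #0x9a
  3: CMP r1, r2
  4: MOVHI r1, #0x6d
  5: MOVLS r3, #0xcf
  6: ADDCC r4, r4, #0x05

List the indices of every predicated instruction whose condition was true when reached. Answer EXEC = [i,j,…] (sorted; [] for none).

[0] flags=1000 → (cmp)
[1] flags=1000 PL?F → skip
[2] flags=1000 CC?T → r4=0x9a
[3] flags=1000 → (cmp)
[4] flags=1000 HI?F → skip
[5] flags=1000 LS?T → r3=0xcf
[6] flags=1000 CC?T → r4=0x9f

EXEC = [2,5,6]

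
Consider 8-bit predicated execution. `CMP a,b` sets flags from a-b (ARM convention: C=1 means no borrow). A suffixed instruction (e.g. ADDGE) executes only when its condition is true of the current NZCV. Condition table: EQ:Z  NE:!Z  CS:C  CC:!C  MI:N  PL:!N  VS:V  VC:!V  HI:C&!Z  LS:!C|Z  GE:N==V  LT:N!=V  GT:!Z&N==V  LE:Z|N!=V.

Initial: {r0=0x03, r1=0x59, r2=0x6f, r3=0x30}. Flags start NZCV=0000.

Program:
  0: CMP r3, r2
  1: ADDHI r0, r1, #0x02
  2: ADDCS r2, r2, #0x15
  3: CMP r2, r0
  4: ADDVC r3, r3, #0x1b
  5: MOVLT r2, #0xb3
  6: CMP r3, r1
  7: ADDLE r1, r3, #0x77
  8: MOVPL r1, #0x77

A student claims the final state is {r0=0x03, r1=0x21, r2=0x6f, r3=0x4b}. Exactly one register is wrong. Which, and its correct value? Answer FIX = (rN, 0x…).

[0] flags=1000 → (cmp)
[1] flags=1000 HI?F → skip
[2] flags=1000 CS?F → skip
[3] flags=0010 → (cmp)
[4] flags=0010 VC?T → r3=0x4b
[5] flags=0010 LT?F → skip
[6] flags=1000 → (cmp)
[7] flags=1000 LE?T → r1=0xc2
[8] flags=1000 PL?F → skip

FIX = (r1, 0xc2)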